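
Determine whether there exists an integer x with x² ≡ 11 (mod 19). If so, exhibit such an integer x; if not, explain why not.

x = 7

Take x = 7. Then 7² = 49 = 2·19 + 11, so 7² ≡ 11 (mod 19).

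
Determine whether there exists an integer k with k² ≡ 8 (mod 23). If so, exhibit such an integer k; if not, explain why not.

Take k = 10. Then 10² = 100 = 4·23 + 8, so 10² ≡ 8 (mod 23).

k = 10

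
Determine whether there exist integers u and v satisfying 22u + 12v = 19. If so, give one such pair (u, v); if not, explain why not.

Both 22 and 12 are divisible by gcd(22, 12) = 2, hence so is any combination 22u + 12v.
However 19 leaves remainder 1 on division by 2.
Hence no integers u, v satisfy the equation.

No, no such integers exist.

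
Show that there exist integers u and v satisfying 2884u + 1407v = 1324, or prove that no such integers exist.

No such integers exist.

Both 2884 and 1407 are divisible by gcd(2884, 1407) = 7, hence so is any combination 2884u + 1407v.
However 1324 leaves remainder 1 on division by 7.
Therefore 2884u + 1407v = 1324 has no solution in integers.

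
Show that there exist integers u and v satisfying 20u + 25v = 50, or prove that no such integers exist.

u = 0, v = 2

Every value of 20u + 25v is a multiple of gcd(20, 25) = 5; since 5 ∣ 50, solutions exist.
Dividing through by 5 reduces the equation to 4u + 5v = 10.
Euclidean algorithm: 5 = 1·4 + 1, 4 = 4·1 + 0.
Working back up the chain: 1 = 5 − 1·4. So 4·(-1) + 5·1 = 1.
Multiplying through by 10: u = (-1)·10 = -10, v = 1·10 = 10 is a solution.
Shifting by a multiple of (5, −4) keeps it a solution: u = -10 + 2·5 = 0, v = 10 − 2·4 = 2.
Indeed 20·0 + 25·2 = 0 + 50 = 50.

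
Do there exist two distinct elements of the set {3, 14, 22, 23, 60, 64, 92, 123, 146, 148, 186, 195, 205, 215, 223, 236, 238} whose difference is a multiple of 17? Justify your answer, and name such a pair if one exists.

No such pair exists.

Residues mod 17: 3↦3, 14↦14, 22↦5, 23↦6, 60↦9, 64↦13, 92↦7, 123↦4, 146↦10, 148↦12, 186↦16, 195↦8, 205↦1, 215↦11, 223↦2, 236↦15, 238↦0.
All 17 residues are distinct, so no two elements differ by a multiple of 17.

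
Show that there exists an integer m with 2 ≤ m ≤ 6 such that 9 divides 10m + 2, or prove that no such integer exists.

At m = 2, 10·2 + 2 = 22 ≡ 4 (mod 9), and each step in m adds 10 ≡ 1 (mod 9), giving residues 4, 5, 6, 7, 8 for m = 2, 3, …, 6.
None is 0, so 9 never divides 10m + 2 on this range.

No, no such integer m in that range exists.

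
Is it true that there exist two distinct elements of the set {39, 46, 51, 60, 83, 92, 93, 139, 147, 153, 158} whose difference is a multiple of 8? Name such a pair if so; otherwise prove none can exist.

Yes: 46 and 158.

Both 46 and 158 leave remainder 6 on division by 8; their difference 112 = 14·8 is a multiple of 8.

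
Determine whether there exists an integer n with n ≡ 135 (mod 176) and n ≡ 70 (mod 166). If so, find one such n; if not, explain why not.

gcd(176, 166) = 2. If n ≡ 135 (mod 176) and n ≡ 70 (mod 166), then n ≡ 135 (mod 2) and n ≡ 70 (mod 2).
However 135 ≡ 1 and 70 ≡ 0 (mod 2), and 1 ≠ 0.
Hence the system has no solution.

No, no such integer exists.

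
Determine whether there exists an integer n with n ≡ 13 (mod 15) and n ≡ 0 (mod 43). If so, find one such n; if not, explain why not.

n = 43

Since 15 and 43 share no common factor, CRT says the pair of congruences has a solution (unique mod 645).
Write n = 13 + 15t and require 13 + 15t ≡ 0 (mod 43), i.e. 15t ≡ 30 (mod 43).
To invert 15 modulo 43: 43 = 2·15 + 13, 15 = 1·13 + 2, 13 = 6·2 + 1, 2 = 2·1 + 0, and unwinding, 1 = 13 − 6·2 = 13 − 6·(15 − 1·13) = −6·15 + 7·13 = −6·15 + 7·(43 − 2·15) = 7·43 − 20·15. Thus 15⁻¹ ≡ -20 ≡ 23 (mod 43).
Therefore t ≡ 23·30 = 690 ≡ 2 (mod 43).
With t = 2: n = 13 + 15·2 = 43.
Check: 43 mod 15 = 13, 43 mod 43 = 0. ✓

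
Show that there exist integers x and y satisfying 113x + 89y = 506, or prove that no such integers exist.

Since gcd(113, 89) = 1, every integer is an integer combination of 113 and 89.
Euclidean algorithm: 113 = 1·89 + 24, 89 = 3·24 + 17, 24 = 1·17 + 7, 17 = 2·7 + 3, 7 = 2·3 + 1, 3 = 3·1 + 0.
Back-substituting, 1 = 7 − 2·3 = 7 − 2·(17 − 2·7) = −2·17 + 5·7 = −2·17 + 5·(24 − 1·17) = 5·24 − 7·17 = 5·24 − 7·(89 − 3·24) = −7·89 + 26·24 = −7·89 + 26·(113 − 1·89) = 26·113 − 33·89; that is, 113·26 + 89·(-33) = 1.
Multiplying through by 506: x = 26·506 = 13156, y = (-33)·506 = -16698 is a solution.
Subtracting 147·89 from x and adding 147·113 to y gives the tidier solution (73, -87).
Check: 113·73 + 89·(-87) = 8249 − 7743 = 506. ✓

x = 73, y = -87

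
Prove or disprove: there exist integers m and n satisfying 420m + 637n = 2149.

Every value of 420m + 637n is a multiple of gcd(420, 637) = 7; since 7 ∣ 2149, solutions exist.
Dividing through by 7 reduces the equation to 60m + 91n = 307.
Euclidean algorithm: 91 = 1·60 + 31, 60 = 1·31 + 29, 31 = 1·29 + 2, 29 = 14·2 + 1, 2 = 2·1 + 0.
Working back up the chain: 1 = 29 − 14·2 = 29 − 14·(31 − 1·29) = −14·31 + 15·29 = −14·31 + 15·(60 − 1·31) = 15·60 − 29·31 = 15·60 − 29·(91 − 1·60) = −29·91 + 44·60. So 60·44 + 91·(-29) = 1.
Scaling by 307 gives the particular solution (m, n) = (13508, -8903).
The general solution is m = 13508 + 91k, n = -8903 − 60k; taking k = -148 gives the smaller pair m = 40, n = -23.
Check: 420·40 + 637·(-23) = 16800 − 14651 = 2149. ✓

m = 40, n = -23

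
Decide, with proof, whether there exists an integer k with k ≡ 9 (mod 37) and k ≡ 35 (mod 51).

k = 749

The moduli 37 and 51 are coprime, so by the Chinese Remainder Theorem a unique solution modulo 1887 exists.
Write k = 9 + 37t and require 9 + 37t ≡ 35 (mod 51), i.e. 37t ≡ 26 (mod 51).
Invert 37 mod 51 by the Euclidean algorithm: 51 = 1·37 + 14, 37 = 2·14 + 9, 14 = 1·9 + 5, 9 = 1·5 + 4, 5 = 1·4 + 1, 4 = 4·1 + 0; back-substituting, 1 = 5 − 1·4 = 5 − (9 − 1·5) = −9 + 2·5 = −9 + 2·(14 − 1·9) = 2·14 − 3·9 = 2·14 − 3·(37 − 2·14) = −3·37 + 8·14 = −3·37 + 8·(51 − 1·37) = 8·51 − 11·37. Hence 37·(-11) ≡ 1, so 37⁻¹ ≡ -11 ≡ 40 (mod 51).
Therefore t ≡ 40·26 = 1040 ≡ 20 (mod 51).
With t = 20: k = 9 + 37·20 = 749.
Verify: 749 = 20·37 + 9 and 749 = 14·51 + 35. ✓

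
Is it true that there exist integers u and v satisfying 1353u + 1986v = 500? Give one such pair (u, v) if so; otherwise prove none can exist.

No, no such integers exist.

Both 1353 and 1986 are divisible by gcd(1353, 1986) = 3, hence so is any combination 1353u + 1986v.
But 500 = 3·166 + 2, so 3 ∤ 500.
Therefore 1353u + 1986v = 500 has no solution in integers.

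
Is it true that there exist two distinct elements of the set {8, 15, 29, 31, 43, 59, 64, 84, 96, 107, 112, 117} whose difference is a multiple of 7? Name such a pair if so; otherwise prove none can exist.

Both 8 and 15 leave remainder 1 on division by 7; their difference 7 = 1·7 is a multiple of 7.

Yes: 8 and 15.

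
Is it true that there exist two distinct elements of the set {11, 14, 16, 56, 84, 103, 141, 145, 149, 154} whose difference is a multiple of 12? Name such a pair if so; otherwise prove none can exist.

There is no such pair.

Residues mod 12: 11↦11, 14↦2, 16↦4, 56↦8, 84↦0, 103↦7, 141↦9, 145↦1, 149↦5, 154↦10.
No residue repeats among the 10 elements, so no pair has difference ≡ 0 (mod 12).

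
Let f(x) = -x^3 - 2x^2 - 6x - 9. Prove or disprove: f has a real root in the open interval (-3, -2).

Evaluate at the endpoints: f(-3) = 18, f(-2) = 3 — same sign (positive).
f'(x) = -3x^2 - 4x - 6 has discriminant (-4)² − 4·(-3)·(-6) = -56 < 0, so f' has no real roots and is negative for every real x.
Hence f is strictly decreasing on ℝ, and in particular on [-3, -2]. A strictly monotone function with same-sign endpoint values stays positive on the whole interval, so f has no zero in (-3, -2).

No.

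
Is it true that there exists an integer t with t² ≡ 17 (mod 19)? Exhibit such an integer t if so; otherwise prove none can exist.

t = 13

Take t = 13. Then 13² = 169 = 8·19 + 17, so 13² ≡ 17 (mod 19).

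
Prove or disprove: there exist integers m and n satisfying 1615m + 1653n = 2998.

No such integers exist.

gcd(1615, 1653) = 19, so every integer of the form 1615m + 1653n is a multiple of 19.
However 2998 leaves remainder 15 on division by 19.
Therefore 1615m + 1653n = 2998 has no solution in integers.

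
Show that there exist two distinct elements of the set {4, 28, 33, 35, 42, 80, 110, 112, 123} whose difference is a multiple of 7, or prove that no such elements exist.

4 mod 7 = 4 and 123 mod 7 = 4, so 123 − 4 = 119 = 17·7.

Yes: 4 and 123.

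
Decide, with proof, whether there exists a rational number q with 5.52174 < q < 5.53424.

Scale by 15: the interval becomes (82.82610, 83.01360), which contains the integer 83.
Hence 83/15 is a rational number with 5.52174 < 83/15 < 5.53424.

q = 83/15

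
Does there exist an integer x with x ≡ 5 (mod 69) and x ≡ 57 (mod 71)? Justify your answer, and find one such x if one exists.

x = 3110

gcd(69, 71) = 1, so the Chinese Remainder Theorem guarantees exactly one residue class mod 4899 satisfying both.
Any solution of the first congruence is x = 5 + 69t; substituting into the second, 69t ≡ 57 − 5 ≡ 52 (mod 71).
Invert 69 mod 71 by the Euclidean algorithm: 71 = 1·69 + 2, 69 = 34·2 + 1, 2 = 2·1 + 0; back-substituting, 1 = 69 − 34·2 = 69 − 34·(71 − 1·69) = −34·71 + 35·69. Hence 69·35 ≡ 1, so 69⁻¹ ≡ 35 (mod 71).
Multiplying by 35: t ≡ 35·52 = 1820 ≡ 45 (mod 71).
With t = 45: x = 5 + 69·45 = 3110.
Verify: 3110 = 45·69 + 5 and 3110 = 43·71 + 57. ✓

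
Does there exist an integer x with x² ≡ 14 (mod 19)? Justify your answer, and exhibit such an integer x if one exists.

Computing x² mod 19 for x = 0, 1, …, 9 (enough, by the symmetry x ↦ 19 − x) gives 0, 1, 4, 9, 16, 6, 17, 11, 7, 5.
The set of squares mod 19 is therefore {0, 1, 4, 5, 6, 7, 9, 11, 16, 17}, which does not contain 14.
Therefore x² ≡ 14 (mod 19) has no solution.

There is no such integer.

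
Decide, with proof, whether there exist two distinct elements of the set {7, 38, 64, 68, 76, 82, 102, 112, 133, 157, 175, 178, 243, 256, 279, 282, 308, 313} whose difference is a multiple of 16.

Yes: 7 and 279.

Reduce each element mod 16: 7↦7, 38↦6, 64↦0, 68↦4, 76↦12, 82↦2, 102↦6, 112↦0, 133↦5, 157↦13, 175↦15, 178↦2, 243↦3, 256↦0, 279↦7, 282↦10, 308↦4, 313↦9. The residue 7 repeats (at 7 and 279), and 279 − 7 = 272 = 17·16.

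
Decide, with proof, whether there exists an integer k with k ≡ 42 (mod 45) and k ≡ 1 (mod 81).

Both moduli are multiples of 9 = gcd(45, 81), so any solution would satisfy k ≡ 42 and k ≡ 1 modulo 9 simultaneously.
These are incompatible: 42 − 1 = 41 is not divisible by 9.
So no integer satisfies both congruences.

There is no such integer.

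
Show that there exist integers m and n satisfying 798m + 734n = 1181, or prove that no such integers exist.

No such integers exist.

Both 798 and 734 are divisible by gcd(798, 734) = 2, hence so is any combination 798m + 734n.
But 1181 is not a multiple of 2 (it leaves remainder 1).
Therefore 798m + 734n = 1181 has no solution in integers.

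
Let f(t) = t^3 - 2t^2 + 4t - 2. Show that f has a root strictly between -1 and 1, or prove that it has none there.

f(-1) = -9 and f(1) = 1, which have opposite signs.
As a polynomial, f is continuous on every closed interval.
By the Intermediate Value Theorem, f takes the value 0 somewhere in the open interval.

Yes, f has a root in the interval.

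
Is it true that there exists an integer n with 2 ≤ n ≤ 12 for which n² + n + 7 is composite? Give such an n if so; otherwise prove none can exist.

At n = 4: 4² + 4 + 7 = 27 = 3·9, which is composite.

n = 4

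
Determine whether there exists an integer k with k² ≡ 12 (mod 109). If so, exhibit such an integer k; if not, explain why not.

k = 98

k = 98 works: 98² = 9604, and 9604 − 12 = 9592 = 88·109.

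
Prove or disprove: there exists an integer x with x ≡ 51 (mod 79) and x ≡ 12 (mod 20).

x = 1552

Since 79 and 20 share no common factor, CRT says the pair of congruences has a solution (unique mod 1580).
Any solution of the first congruence is x = 51 + 79t; substituting into the second, 79t ≡ 12 − 51 ≡ 1 (mod 20).
79 ≡ 19 (mod 20), so this reads 19t ≡ 1 (mod 20). Since 19·19 = 361 = 18·20 + 1, the inverse of 19 mod 20 is 19.
Therefore t ≡ 19·1 = 19 (mod 20).
With t = 19: x = 51 + 79·19 = 1552.
Indeed 1552 ≡ 51 (mod 79) and 1552 ≡ 12 (mod 20).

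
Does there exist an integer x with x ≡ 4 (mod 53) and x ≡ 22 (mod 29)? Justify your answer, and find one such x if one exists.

Since 53 and 29 share no common factor, CRT says the pair of congruences has a solution (unique mod 1537).
Write x = 4 + 53t and require 4 + 53t ≡ 22 (mod 29), i.e. 53t ≡ 18 (mod 29).
53 ≡ 24 (mod 29), so this reads 24t ≡ 18 (mod 29). Since 24·23 = 552 = 19·29 + 1, the inverse of 24 mod 29 is 23.
Therefore t ≡ 23·18 = 414 ≡ 8 (mod 29).
With t = 8: x = 4 + 53·8 = 428.
Verify: 428 = 8·53 + 4 and 428 = 14·29 + 22. ✓

x = 428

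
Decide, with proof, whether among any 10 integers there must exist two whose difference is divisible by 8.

True.

Each integer lies in one of the 8 residue classes modulo 8.
With 10 integers and only 8 classes, the pigeonhole principle forces two of them, say a and b, into the same class.
Then a ≡ b (mod 8), i.e. 8 ∣ (a − b).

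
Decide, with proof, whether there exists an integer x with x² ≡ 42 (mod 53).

x = 28 works: 28² = 784, and 784 − 42 = 742 = 14·53.

x = 28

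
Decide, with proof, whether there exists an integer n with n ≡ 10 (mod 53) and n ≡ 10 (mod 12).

gcd(53, 12) = 1, so the Chinese Remainder Theorem guarantees exactly one residue class mod 636 satisfying both.
Write n = 10 + 53t and require 10 + 53t ≡ 10 (mod 12), i.e. 53t ≡ 0 (mod 12).
53 ≡ 5 (mod 12), so this reads 5t ≡ 0 (mod 12). t = 0 satisfies this.
Taking t = 0 gives n = 10 + 53·0 = 10.
Indeed 10 ≡ 10 (mod 53) and 10 ≡ 10 (mod 12).

n = 10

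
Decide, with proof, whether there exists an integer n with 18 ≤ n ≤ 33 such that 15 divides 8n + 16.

Scanning upward from n = 18 gives 160, 168, 176, 184, 192, 200, 208, 216, 224, 232, none divisible by 15. Try n = 28: 8·28 + 16 = 240 = 16·15, which is divisible by 15.

n = 28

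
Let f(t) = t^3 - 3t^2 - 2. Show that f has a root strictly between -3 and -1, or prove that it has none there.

No such root exists.

f(-3) = -56 and f(-1) = -6, both negative, so a sign-change argument is unavailable; we show f keeps this sign on the whole interval.
Shift to the endpoint -1: with t = -1 − u (0 < u < 2), one computes f(-1 − u) = -u^3 - 6u^2 - 9u - 6.
The nonzero coefficients here are all negative, so for u > 0 every term is negative (or zero), and the constant term -6 is strictly negative.
So f is strictly negative on (-3, -1); no root exists in the interval.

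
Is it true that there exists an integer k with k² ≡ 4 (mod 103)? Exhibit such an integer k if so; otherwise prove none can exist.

Take k = 101. Then 101² = 10201 = 99·103 + 4, so 101² ≡ 4 (mod 103).

k = 101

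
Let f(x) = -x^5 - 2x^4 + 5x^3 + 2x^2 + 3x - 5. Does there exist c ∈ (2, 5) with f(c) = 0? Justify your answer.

No such root exists.

The endpoint values f(2) = -15 and f(5) = -3690 are both negative. Claim: f(x) < 0 for every x in (2, 5).
Substitute x = 2 + u, where 0 < u < 3 on the interval. Expanding, f(2 + u) = -u^5 - 12u^4 - 51u^3 - 96u^2 - 73u - 15.
All 6 nonzero coefficients of this polynomial in u are negative; hence for u > 0 the value is a sum of negative terms (the constant -15 among them).
Therefore f(x) < 0 throughout (2, 5), and f has no zero there.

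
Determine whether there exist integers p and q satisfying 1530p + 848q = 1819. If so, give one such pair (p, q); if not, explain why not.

Any value of 1530p + 848q is a multiple of gcd(1530, 848) = 2.
But 1819 is not a multiple of 2 (it leaves remainder 1).
Therefore 1530p + 848q = 1819 has no solution in integers.

No such integers exist.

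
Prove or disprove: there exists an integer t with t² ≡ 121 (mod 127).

t = 116

Take t = 116. Then 116² = 13456 = 105·127 + 121, so 116² ≡ 121 (mod 127).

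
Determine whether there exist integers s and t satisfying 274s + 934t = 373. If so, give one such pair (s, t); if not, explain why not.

Any value of 274s + 934t is a multiple of gcd(274, 934) = 2.
However 373 leaves remainder 1 on division by 2.
Hence no integers s, t satisfy the equation.

There are no such integers.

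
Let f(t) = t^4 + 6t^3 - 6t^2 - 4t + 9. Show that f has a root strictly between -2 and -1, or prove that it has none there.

Such a root exists.

f(-2) = -39 and f(-1) = 2, which have opposite signs.
Since f is a polynomial it is continuous on [-2, -1].
By the Intermediate Value Theorem f must vanish at some point of (-2, -1).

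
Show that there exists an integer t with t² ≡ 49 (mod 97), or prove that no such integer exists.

t = 7

Take t = 7. Then 7² = 49, and since 0 ≤ 49 < 97 this is already reduced: 7² ≡ 49 (mod 97).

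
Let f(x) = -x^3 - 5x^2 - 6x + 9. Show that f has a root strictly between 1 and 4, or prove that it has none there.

No such root exists.

f(1) = -3 and f(4) = -159, both negative, so a sign-change argument is unavailable; we show f keeps this sign on the whole interval.
Shift to the endpoint 1: with x = 1 + u (0 < u < 3), one computes f(1 + u) = -u^3 - 8u^2 - 19u - 3.
The nonzero coefficients here are all negative, so for u > 0 every term is negative (or zero), and the constant term -3 is strictly negative.
Therefore f(x) < 0 throughout (1, 4), and f has no zero there.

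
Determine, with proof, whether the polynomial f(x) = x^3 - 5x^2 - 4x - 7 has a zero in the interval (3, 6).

Such a root exists.

f(3) = -37 and f(6) = 5, which have opposite signs.
f is continuous everywhere (it is a polynomial), in particular on [3, 6].
By the Intermediate Value Theorem f must vanish at some point of (3, 6).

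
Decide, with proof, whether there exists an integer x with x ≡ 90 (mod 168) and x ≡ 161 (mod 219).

No such integer exists.

Reduce both congruences modulo 3, which divides 168 and 219: they say x ≡ 90 (mod 3) and x ≡ 161 (mod 3).
These are incompatible: 90 − 161 = -71 is not divisible by 3.
So no integer satisfies both congruences.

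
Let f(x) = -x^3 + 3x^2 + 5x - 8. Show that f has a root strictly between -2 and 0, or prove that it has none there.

Yes, f has a root in the interval.

f(-2) = 2 and f(0) = -8, which have opposite signs.
f is continuous everywhere (it is a polynomial), in particular on [-2, 0].
By the Intermediate Value Theorem, f takes the value 0 somewhere in the open interval.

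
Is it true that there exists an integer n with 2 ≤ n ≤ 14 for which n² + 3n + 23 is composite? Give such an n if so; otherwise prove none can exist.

n = 4

At n = 4: 4² + 3·4 + 23 = 51 = 3·17, which is composite.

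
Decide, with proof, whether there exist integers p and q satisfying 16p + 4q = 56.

Since gcd(16, 4) = 4 and 56 = 4·14, Bézout's identity guarantees a solution.
Dividing through by 4 reduces the equation to 4p + 1q = 14.
The coefficient of q is 1, so setting p = 0 and q = 14 already solves it.
Check: 16·0 + 4·14 = 0 + 56 = 56. ✓

p = 0, q = 14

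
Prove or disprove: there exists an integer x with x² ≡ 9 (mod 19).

Take x = 3. Then 3² = 9, and since 0 ≤ 9 < 19 this is already reduced: 3² ≡ 9 (mod 19).

x = 3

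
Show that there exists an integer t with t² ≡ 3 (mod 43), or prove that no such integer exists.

No such integer exists.

43 is prime, so by Euler's criterion 3 is a square mod 43 iff 3^((43−1)/2) = 3^21 ≡ 1 (mod 43).
Squaring successively (mod 43): 3^2 = 9 ≡ 9; 3^4 ≡ 9² = 81 ≡ 38; 3^8 ≡ 38² = 1444 ≡ 25; 3^16 ≡ 25² = 625 ≡ 23.
Since 21 = 16 + 4 + 1, 3^21 ≡ 23 · 38 · 3; multiplying out mod 43: 23·38 = 874 ≡ 14, then 14·3 = 42 ≡ 42. Thus 3^21 ≡ 42 ≡ −1 (mod 43).
The value −1 means 3 is a non-residue modulo 43, so t² ≡ 3 (mod 43) is impossible.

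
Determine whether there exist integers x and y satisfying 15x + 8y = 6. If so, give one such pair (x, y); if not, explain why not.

15 and 8 are coprime, so 15x + 8y ranges over all of ℤ.
Euclidean algorithm: 15 = 1·8 + 7, 8 = 1·7 + 1, 7 = 7·1 + 0.
Working back up the chain: 1 = 8 − 1·7 = 8 − (15 − 1·8) = −15 + 2·8. So 15·(-1) + 8·2 = 1.
Scaling by 6 gives the particular solution (x, y) = (-6, 12).
The general solution is x = -6 + 8k, y = 12 − 15k; taking k = 1 gives the smaller pair x = 2, y = -3.
Indeed 15·2 + 8·(-3) = 30 − 24 = 6.

x = 2, y = -3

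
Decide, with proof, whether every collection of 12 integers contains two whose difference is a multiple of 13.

Take the 12 consecutive integers 61, 62, …, 72: their residues mod 13 are all distinct because 12 ≤ 13.
The differences between them range over 1, …, 11, none of which is divisible by 13.

No, the set {61, 62, 63, 64, 65, 66, 67, 68, 69, 70, 71, 72} is a counterexample.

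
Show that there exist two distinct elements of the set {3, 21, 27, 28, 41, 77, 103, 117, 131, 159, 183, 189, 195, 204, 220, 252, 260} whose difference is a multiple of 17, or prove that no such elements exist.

No such pair exists.

Residues mod 17: 3↦3, 21↦4, 27↦10, 28↦11, 41↦7, 77↦9, 103↦1, 117↦15, 131↦12, 159↦6, 183↦13, 189↦2, 195↦8, 204↦0, 220↦16, 252↦14, 260↦5.
All 17 residues are distinct, so no two elements differ by a multiple of 17.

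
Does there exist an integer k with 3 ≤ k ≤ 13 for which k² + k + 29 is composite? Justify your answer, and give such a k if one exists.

At k = 4: 4² + 4 + 29 = 49 = 7·7, which is composite.

k = 4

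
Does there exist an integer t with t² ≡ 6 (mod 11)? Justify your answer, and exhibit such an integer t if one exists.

No, no such integer exists.

Since (11 − t)² ≡ t² (mod 11), it suffices to square t = 0, 1, …, 5: the residues are 0, 1, 4, 9, 5, 3.
So the quadratic residues mod 11 are {0, 1, 3, 4, 5, 9}, and 6 is not among them.
Therefore t² ≡ 6 (mod 11) has no solution.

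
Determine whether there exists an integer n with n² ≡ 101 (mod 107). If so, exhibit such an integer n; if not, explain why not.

n = 84

n = 84 works: 84² = 7056, and 7056 − 101 = 6955 = 65·107.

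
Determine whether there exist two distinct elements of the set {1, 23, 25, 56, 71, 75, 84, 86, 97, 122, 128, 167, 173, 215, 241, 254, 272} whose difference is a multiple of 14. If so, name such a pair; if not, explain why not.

The pair (1, 71) works.

1 mod 14 = 1 and 71 mod 14 = 1, so 71 − 1 = 70 = 5·14.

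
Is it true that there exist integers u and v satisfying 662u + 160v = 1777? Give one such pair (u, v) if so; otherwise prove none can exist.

Both 662 and 160 are divisible by gcd(662, 160) = 2, hence so is any combination 662u + 160v.
But 1777 = 2·888 + 1, so 2 ∤ 1777.
Therefore 662u + 160v = 1777 has no solution in integers.

No such integers exist.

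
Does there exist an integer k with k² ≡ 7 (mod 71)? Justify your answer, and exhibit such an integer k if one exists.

There is no such integer.

71 is prime, so by Euler's criterion 7 is a square mod 71 iff 7^((71−1)/2) = 7^35 ≡ 1 (mod 71).
Squaring successively (mod 71): 7^2 = 49 ≡ 49; 7^4 ≡ 49² = 2401 ≡ 58; 7^8 ≡ 58² = 3364 ≡ 27; 7^16 ≡ 27² = 729 ≡ 19; 7^32 ≡ 19² = 361 ≡ 6.
Since 35 = 32 + 2 + 1, 7^35 ≡ 6 · 49 · 7; multiplying out mod 71: 6·49 = 294 ≡ 10, then 10·7 = 70 ≡ 70. Thus 7^35 ≡ 70 ≡ −1 (mod 71).
The value −1 means 7 is a non-residue modulo 71, so k² ≡ 7 (mod 71) is impossible.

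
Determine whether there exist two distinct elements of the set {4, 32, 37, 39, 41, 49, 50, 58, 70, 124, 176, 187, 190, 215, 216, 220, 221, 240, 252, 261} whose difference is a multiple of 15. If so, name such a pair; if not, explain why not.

The pair (4, 49) works.

4 mod 15 = 4 and 49 mod 15 = 4, so 49 − 4 = 45 = 3·15.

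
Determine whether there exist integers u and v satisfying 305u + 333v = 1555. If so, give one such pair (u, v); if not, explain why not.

Since gcd(305, 333) = 1, every integer is an integer combination of 305 and 333.
Dividing repeatedly: 333 = 1·305 + 28, 305 = 10·28 + 25, 28 = 1·25 + 3, 25 = 8·3 + 1, 3 = 3·1 + 0.
Working back up the chain: 1 = 25 − 8·3 = 25 − 8·(28 − 1·25) = −8·28 + 9·25 = −8·28 + 9·(305 − 10·28) = 9·305 − 98·28 = 9·305 − 98·(333 − 1·305) = −98·333 + 107·305. So 305·107 + 333·(-98) = 1.
Times 1555: 305·166385 + 333·(-152390) = 1555, so (166385, -152390) solves it.
The general solution is u = 166385 + 333k, v = -152390 − 305k; taking k = -499 gives the smaller pair u = 218, v = -195.
Indeed 305·218 + 333·(-195) = 66490 − 64935 = 1555.

u = 218, v = -195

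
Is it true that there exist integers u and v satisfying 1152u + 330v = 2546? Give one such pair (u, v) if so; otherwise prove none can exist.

There are no such integers.

Any value of 1152u + 330v is a multiple of gcd(1152, 330) = 6.
But 2546 = 6·424 + 2, so 6 ∤ 2546.
Hence no integers u, v satisfy the equation.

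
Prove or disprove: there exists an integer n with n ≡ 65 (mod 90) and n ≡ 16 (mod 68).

No, no such integer exists.

Both moduli are multiples of 2 = gcd(90, 68), so any solution would satisfy n ≡ 65 and n ≡ 16 modulo 2 simultaneously.
But 65 mod 2 = 1 while 16 mod 2 = 0, a contradiction.
Hence the system has no solution.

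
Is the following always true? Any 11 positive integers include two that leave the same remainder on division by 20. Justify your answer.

No, the set {42, 43, 44, 45, 46, 47, 48, 49, 50, 51, 52} is a counterexample.

Try 11 consecutive integers, 42, 43, …, 52. Their remainders mod 20 are 2, 3, 4, 5, 6, 7, 8, 9, 10, 11, 12 — pairwise different, as any 11 ≤ 20 consecutive integers have distinct residues.
So no two of them leave the same remainder on division by 20; the claim fails for this set.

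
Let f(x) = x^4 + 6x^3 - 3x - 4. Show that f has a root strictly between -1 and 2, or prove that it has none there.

f(-1) = -6 and f(2) = 54, which have opposite signs.
Since f is a polynomial it is continuous on [-1, 2].
By the Intermediate Value Theorem f must vanish at some point of (-1, 2).

Yes, f has a root in the interval.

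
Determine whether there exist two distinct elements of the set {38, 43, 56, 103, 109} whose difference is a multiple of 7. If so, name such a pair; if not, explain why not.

Two integers differ by a multiple of 7 exactly when they have the same residue mod 7. The residues are 38↦3, 43↦1, 56↦0, 103↦5, 109↦4.
These 5 residues are pairwise different, hence no difference of two elements is divisible by 7.

No, no such pair exists.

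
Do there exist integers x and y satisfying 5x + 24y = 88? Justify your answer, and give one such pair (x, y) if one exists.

x = 8, y = 2

5 and 24 are coprime, so 5x + 24y ranges over all of ℤ.
Dividing repeatedly: 24 = 4·5 + 4, 5 = 1·4 + 1, 4 = 4·1 + 0.
Working back up the chain: 1 = 5 − 1·4 = 5 − (24 − 4·5) = −24 + 5·5. So 5·5 + 24·(-1) = 1.
Multiplying through by 88: x = 5·88 = 440, y = (-1)·88 = -88 is a solution.
Shifting by a multiple of (24, −5) keeps it a solution: x = 440 − 18·24 = 8, y = -88 + 18·5 = 2.
Check: 5·8 + 24·2 = 40 + 48 = 88. ✓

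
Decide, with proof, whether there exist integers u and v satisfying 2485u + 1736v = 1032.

Any value of 2485u + 1736v is a multiple of gcd(2485, 1736) = 7.
But 1032 is not a multiple of 7 (it leaves remainder 3).
So the equation is unsolvable over ℤ.

No such integers exist.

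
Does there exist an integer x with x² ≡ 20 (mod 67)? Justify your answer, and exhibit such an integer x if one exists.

Apply Euler's criterion with the prime 67: 20 is a quadratic residue iff 20^33 ≡ 1 (mod 67), and a non-residue iff it is ≡ −1.
Repeated squaring mod 67: 20^2 = 400 ≡ 65; 20^4 ≡ 65² = 4225 ≡ 4; 20^8 ≡ 4² = 16 ≡ 16; 20^16 ≡ 16² = 256 ≡ 55; 20^32 ≡ 55² = 3025 ≡ 10.
Since 33 = 32 + 1, 20^33 ≡ 10 · 20; multiplying out mod 67: 10·20 = 200 ≡ 66. Thus 20^33 ≡ 66 ≡ −1 (mod 67).
The value −1 means 20 is a non-residue modulo 67, so x² ≡ 20 (mod 67) is impossible.

No, no such integer exists.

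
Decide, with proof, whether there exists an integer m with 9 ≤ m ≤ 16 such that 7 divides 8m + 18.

m = 10

At m = 9 the value 90 is not a multiple of 7. m = 10 works, since 8·10 + 18 = 98 = 14·7.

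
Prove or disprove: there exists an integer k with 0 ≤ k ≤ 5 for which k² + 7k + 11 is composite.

At k = 4: 4² + 7·4 + 11 = 55 = 5·11, which is composite.

k = 4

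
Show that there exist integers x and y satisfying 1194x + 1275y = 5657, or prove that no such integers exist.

Any value of 1194x + 1275y is a multiple of gcd(1194, 1275) = 3.
However 5657 leaves remainder 2 on division by 3.
Hence no integers x, y satisfy the equation.

No such integers exist.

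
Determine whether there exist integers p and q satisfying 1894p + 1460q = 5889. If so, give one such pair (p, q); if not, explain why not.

No such integers exist.

Both 1894 and 1460 are divisible by gcd(1894, 1460) = 2, hence so is any combination 1894p + 1460q.
But 5889 is not a multiple of 2 (it leaves remainder 1).
Hence no integers p, q satisfy the equation.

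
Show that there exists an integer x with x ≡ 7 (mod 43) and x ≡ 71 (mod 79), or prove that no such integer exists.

x = 308

Since 43 and 79 share no common factor, CRT says the pair of congruences has a solution (unique mod 3397).
Any solution of the first congruence is x = 7 + 43t; substituting into the second, 43t ≡ 71 − 7 ≡ 64 (mod 79).
Note 43·68 = 2924 ≡ 1 (mod 79) (as 2924 − 1 = 37·79), so 43⁻¹ ≡ 68.
Therefore t ≡ 68·64 = 4352 ≡ 7 (mod 79).
With t = 7: x = 7 + 43·7 = 308.
Verify: 308 = 7·43 + 7 and 308 = 3·79 + 71. ✓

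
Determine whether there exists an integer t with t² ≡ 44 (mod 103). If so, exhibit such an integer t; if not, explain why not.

Apply Euler's criterion with the prime 103: 44 is a quadratic residue iff 44^51 ≡ 1 (mod 103), and a non-residue iff it is ≡ −1.
Repeated squaring mod 103: 44^2 = 1936 ≡ 82; 44^4 ≡ 82² = 6724 ≡ 29; 44^8 ≡ 29² = 841 ≡ 17; 44^16 ≡ 17² = 289 ≡ 83; 44^32 ≡ 83² = 6889 ≡ 91.
Since 51 = 32 + 16 + 2 + 1, 44^51 ≡ 91 · 83 · 82 · 44; multiplying out mod 103: 91·83 = 7553 ≡ 34, then 34·82 = 2788 ≡ 7, then 7·44 = 308 ≡ 102. Thus 44^51 ≡ 102 ≡ −1 (mod 103).
The value −1 means 44 is a non-residue modulo 103, so t² ≡ 44 (mod 103) is impossible.

No such integer exists.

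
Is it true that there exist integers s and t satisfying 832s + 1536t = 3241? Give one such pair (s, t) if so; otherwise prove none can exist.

No such integers exist.

gcd(832, 1536) = 64, so every integer of the form 832s + 1536t is a multiple of 64.
But 3241 is not a multiple of 64 (it leaves remainder 41).
So the equation is unsolvable over ℤ.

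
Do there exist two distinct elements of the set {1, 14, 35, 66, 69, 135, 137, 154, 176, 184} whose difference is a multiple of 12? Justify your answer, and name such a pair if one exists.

Reduce each element modulo 12: 1↦1, 14↦2, 35↦11, 66↦6, 69↦9, 135↦3, 137↦5, 154↦10, 176↦8, 184↦4.
These 10 residues are pairwise different, hence no difference of two elements is divisible by 12.

No such pair exists.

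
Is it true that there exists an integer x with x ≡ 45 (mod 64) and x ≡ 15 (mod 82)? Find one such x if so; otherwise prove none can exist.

Here gcd(64, 82) = 2, and both 45 and 15 leave remainder 1 mod 2, so the system is consistent.
Write x = 45 + 64t. Then 64t ≡ 15 − 45 ≡ 52 (mod 82); dividing through by 2 gives 32t ≡ 26 (mod 41).
Invert 32 mod 41 by the Euclidean algorithm: 41 = 1·32 + 9, 32 = 3·9 + 5, 9 = 1·5 + 4, 5 = 1·4 + 1, 4 = 4·1 + 0; back-substituting, 1 = 5 − 1·4 = 5 − (9 − 1·5) = −9 + 2·5 = −9 + 2·(32 − 3·9) = 2·32 − 7·9 = 2·32 − 7·(41 − 1·32) = −7·41 + 9·32. Hence 32·9 ≡ 1, so 32⁻¹ ≡ 9 (mod 41).
Therefore t ≡ 9·26 = 234 ≡ 29 (mod 41).
Then x = 45 + 64·29 = 1901.
Check: 1901 mod 64 = 45, 1901 mod 82 = 15. ✓

x = 1901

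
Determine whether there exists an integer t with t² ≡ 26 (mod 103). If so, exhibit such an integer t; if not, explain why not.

t = 51 works: 51² = 2601, and 2601 − 26 = 2575 = 25·103.

t = 51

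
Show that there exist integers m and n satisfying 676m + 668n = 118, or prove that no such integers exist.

gcd(676, 668) = 4, so every integer of the form 676m + 668n is a multiple of 4.
However 118 leaves remainder 2 on division by 4.
Hence no integers m, n satisfy the equation.

There are no such integers.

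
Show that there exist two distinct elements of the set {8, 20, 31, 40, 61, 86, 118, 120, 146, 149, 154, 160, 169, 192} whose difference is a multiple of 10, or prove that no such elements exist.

Yes: 8 and 118.

Reduce each element mod 10: 8↦8, 20↦0, 31↦1, 40↦0, 61↦1, 86↦6, 118↦8, 120↦0, 146↦6, 149↦9, 154↦4, 160↦0, 169↦9, 192↦2. The residue 8 repeats (at 8 and 118), and 118 − 8 = 110 = 11·10.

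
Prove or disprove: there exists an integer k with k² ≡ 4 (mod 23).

Take k = 2. Then 2² = 4, and since 0 ≤ 4 < 23 this is already reduced: 2² ≡ 4 (mod 23).

k = 2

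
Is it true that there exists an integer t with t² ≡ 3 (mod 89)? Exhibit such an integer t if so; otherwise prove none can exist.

No, no such integer exists.

Apply Euler's criterion with the prime 89: 3 is a quadratic residue iff 3^44 ≡ 1 (mod 89), and a non-residue iff it is ≡ −1.
Repeated squaring mod 89: 3^2 = 9 ≡ 9; 3^4 ≡ 9² = 81 ≡ 81; 3^8 ≡ 81² = 6561 ≡ 64; 3^16 ≡ 64² = 4096 ≡ 2; 3^32 ≡ 2² = 4 ≡ 4.
Since 44 = 32 + 8 + 4, 3^44 ≡ 4 · 64 · 81; multiplying out mod 89: 4·64 = 256 ≡ 78, then 78·81 = 6318 ≡ 88. Thus 3^44 ≡ 88 ≡ −1 (mod 89).
By Euler's criterion 3 is a quadratic non-residue mod 89: no t satisfies t² ≡ 3 (mod 89).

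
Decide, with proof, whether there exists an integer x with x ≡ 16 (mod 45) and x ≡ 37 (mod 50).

Both moduli are multiples of 5 = gcd(45, 50), so any solution would satisfy x ≡ 16 and x ≡ 37 modulo 5 simultaneously.
These are incompatible: 16 − 37 = -21 is not divisible by 5.
Therefore no such x exists.

There is no such integer.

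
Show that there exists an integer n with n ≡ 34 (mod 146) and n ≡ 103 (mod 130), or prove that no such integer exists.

Both moduli are multiples of 2 = gcd(146, 130), so any solution would satisfy n ≡ 34 and n ≡ 103 modulo 2 simultaneously.
However 34 ≡ 0 and 103 ≡ 1 (mod 2), and 0 ≠ 1.
Hence the system has no solution.

There is no such integer.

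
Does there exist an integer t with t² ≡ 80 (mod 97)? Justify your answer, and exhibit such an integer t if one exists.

No, no such integer exists.

97 is prime, so by Euler's criterion 80 is a square mod 97 iff 80^((97−1)/2) = 80^48 ≡ 1 (mod 97).
Repeated squaring mod 97: 80^2 = 6400 ≡ 95; 80^4 ≡ 95² = 9025 ≡ 4; 80^8 ≡ 4² = 16 ≡ 16; 80^16 ≡ 16² = 256 ≡ 62; 80^32 ≡ 62² = 3844 ≡ 61.
Since 48 = 32 + 16, 80^48 ≡ 61 · 62; multiplying out mod 97: 61·62 = 3782 ≡ 96. Thus 80^48 ≡ 96 ≡ −1 (mod 97).
By Euler's criterion 80 is a quadratic non-residue mod 97: no t satisfies t² ≡ 80 (mod 97).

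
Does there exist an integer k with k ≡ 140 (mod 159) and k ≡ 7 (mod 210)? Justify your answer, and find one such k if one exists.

No such integer exists.

Both moduli are multiples of 3 = gcd(159, 210), so any solution would satisfy k ≡ 140 and k ≡ 7 modulo 3 simultaneously.
But 140 mod 3 = 2 while 7 mod 3 = 1, a contradiction.
Hence the system has no solution.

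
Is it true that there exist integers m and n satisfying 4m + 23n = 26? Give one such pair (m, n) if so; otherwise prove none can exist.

Since gcd(4, 23) = 1, every integer is an integer combination of 4 and 23.
Dividing repeatedly: 23 = 5·4 + 3, 4 = 1·3 + 1, 3 = 3·1 + 0.
Back-substituting, 1 = 4 − 1·3 = 4 − (23 − 5·4) = −23 + 6·4; that is, 4·6 + 23·(-1) = 1.
Times 26: 4·156 + 23·(-26) = 26, so (156, -26) solves it.
The general solution is m = 156 + 23k, n = -26 − 4k; taking k = -6 gives the smaller pair m = 18, n = -2.
Check: 4·18 + 23·(-2) = 72 − 46 = 26. ✓

m = 18, n = -2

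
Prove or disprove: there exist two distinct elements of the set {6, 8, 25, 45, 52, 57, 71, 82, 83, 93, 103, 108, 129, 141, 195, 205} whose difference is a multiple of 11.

The pair (6, 83) works.

Both 6 and 83 leave remainder 6 on division by 11; their difference 77 = 7·11 is a multiple of 11.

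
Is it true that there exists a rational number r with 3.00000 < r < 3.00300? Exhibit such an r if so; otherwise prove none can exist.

Scale by 334: the interval becomes (1002.00000, 1003.00200), which contains the integer 1003.
Dividing back, 3.00000 < 1003/334 < 3.00300, and 1003/334 is rational.

r = 1003/334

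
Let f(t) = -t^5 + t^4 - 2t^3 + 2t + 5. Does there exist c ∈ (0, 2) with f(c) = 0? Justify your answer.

f(0) = 5 and f(2) = -23, which have opposite signs.
As a polynomial, f is continuous on every closed interval.
So by the Intermediate Value Theorem there is a c strictly between 0 and 2 with f(c) = 0.

Yes, such a c exists.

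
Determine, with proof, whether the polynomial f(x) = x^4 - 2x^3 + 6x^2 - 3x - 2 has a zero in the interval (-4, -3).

f(-4) = 490 and f(-3) = 196, both positive, so a sign-change argument is unavailable; we show f keeps this sign on the whole interval.
Shift to the endpoint -3: with x = -3 − u (0 < u < 1), one computes f(-3 − u) = u^4 + 14u^3 + 78u^2 + 201u + 196.
All 5 nonzero coefficients of this polynomial in u are positive; hence for u > 0 the value is a sum of positive terms (the constant 196 among them).
So f is strictly positive on (-4, -3); no root exists in the interval.

f has no root in that interval.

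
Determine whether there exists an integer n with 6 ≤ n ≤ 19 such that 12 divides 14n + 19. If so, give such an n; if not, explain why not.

For n = 6, 7, …, 19 the values of 14n + 19 modulo 12 are 7, 9, 11, 1, 3, 5, 7, 9, 11, 1, 3, 5, 7, 9 respectively.
The residue 0 does not occur, so no n in [6, 19] makes 14n + 19 a multiple of 12.

No, no such integer n in that range exists.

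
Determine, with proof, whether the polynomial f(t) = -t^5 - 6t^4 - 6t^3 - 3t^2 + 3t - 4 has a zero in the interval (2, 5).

f(2) = -186 and f(5) = -7689, both negative, so a sign-change argument is unavailable; we show f keeps this sign on the whole interval.
Substitute t = 2 + u, where 0 < u < 3 on the interval. Expanding, f(2 + u) = -u^5 - 16u^4 - 94u^3 - 263u^2 - 353u - 186.
All 6 nonzero coefficients of this polynomial in u are negative; hence for u > 0 the value is a sum of negative terms (the constant -186 among them).
Therefore f(t) < 0 throughout (2, 5), and f has no zero there.

f has no root in that interval.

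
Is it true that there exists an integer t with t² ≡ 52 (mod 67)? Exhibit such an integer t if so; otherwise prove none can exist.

67 is prime, so by Euler's criterion 52 is a square mod 67 iff 52^((67−1)/2) = 52^33 ≡ 1 (mod 67).
Squaring successively (mod 67): 52^2 = 2704 ≡ 24; 52^4 ≡ 24² = 576 ≡ 40; 52^8 ≡ 40² = 1600 ≡ 59; 52^16 ≡ 59² = 3481 ≡ 64; 52^32 ≡ 64² = 4096 ≡ 9.
Since 33 = 32 + 1, 52^33 ≡ 9 · 52; multiplying out mod 67: 9·52 = 468 ≡ 66. Thus 52^33 ≡ 66 ≡ −1 (mod 67).
By Euler's criterion 52 is a quadratic non-residue mod 67: no t satisfies t² ≡ 52 (mod 67).

No, no such integer exists.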